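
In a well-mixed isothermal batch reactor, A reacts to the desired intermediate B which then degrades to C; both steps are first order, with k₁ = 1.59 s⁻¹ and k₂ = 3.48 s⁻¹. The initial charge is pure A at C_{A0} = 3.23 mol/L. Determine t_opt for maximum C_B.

Setting dC_B/dt = 0 gives t_opt = ln(k₂/k₁)/(k₂−k₁).
= ln(3.48/1.59)/(3.48−1.59) = ln(2.189)/1.890 = 0.7833/1.890 = 0.414 s.

0.414 s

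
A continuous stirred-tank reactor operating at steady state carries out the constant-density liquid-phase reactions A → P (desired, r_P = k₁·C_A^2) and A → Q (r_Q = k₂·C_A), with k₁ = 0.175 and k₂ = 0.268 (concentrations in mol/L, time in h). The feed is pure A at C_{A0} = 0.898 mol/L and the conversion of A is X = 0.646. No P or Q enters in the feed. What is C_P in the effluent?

0.0997 mol/L

Exit C_A = C_{A0}(1−X) = 0.898×0.354 = 0.3179 mol/L.
A CSTR operates uniformly at the exit composition, giving r_P = 0.01768 and r_Q = 0.08520 (each k·C_A^n at C_A = 0.3179).
Fraction of consumed A going to P: r_P/(r_P+r_Q) = 0.1719.
C_P = 0.1719·C_{A0}·X = 0.1719×0.898×0.646 = 0.0997 mol/L.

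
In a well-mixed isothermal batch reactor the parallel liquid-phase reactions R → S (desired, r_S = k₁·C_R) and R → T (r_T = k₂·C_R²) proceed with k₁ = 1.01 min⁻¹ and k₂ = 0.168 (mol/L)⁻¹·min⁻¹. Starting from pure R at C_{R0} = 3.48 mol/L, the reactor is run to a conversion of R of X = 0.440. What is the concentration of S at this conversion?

1.06 mol/L

C_R = C_{R0}(1−X) = 1.949 mol/L.
Along a PFR/batch, dC_S/dC_R = −r_S/(r_S+r_T) = −k₁/(k₁+k₂·C_R).
Integrating from C_{R0} to C_R: C_S = (1.01/0.168)·ln[(1.01+0.168·3.48)/(1.01+0.168·1.95)] = 6.012·ln(1.595/1.337) = 1.058 mol/L.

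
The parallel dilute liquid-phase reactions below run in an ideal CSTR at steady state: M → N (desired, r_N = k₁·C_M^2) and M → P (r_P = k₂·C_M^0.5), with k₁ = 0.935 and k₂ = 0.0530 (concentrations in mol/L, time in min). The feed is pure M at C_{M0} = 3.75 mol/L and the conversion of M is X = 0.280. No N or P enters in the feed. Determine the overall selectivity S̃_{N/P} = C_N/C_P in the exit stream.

Exit C_M = C_{M0}(1−X) = 3.75×0.720 = 2.700 mol/L.
A CSTR operates uniformly at the exit composition, giving r_N = 6.816 and r_P = 0.08709 (each k·C_M^n at C_M = 2.700).
Overall selectivity = C_N/C_P = r_Nτ/(r_Pτ) = r_N/r_P = 78.3.

78.3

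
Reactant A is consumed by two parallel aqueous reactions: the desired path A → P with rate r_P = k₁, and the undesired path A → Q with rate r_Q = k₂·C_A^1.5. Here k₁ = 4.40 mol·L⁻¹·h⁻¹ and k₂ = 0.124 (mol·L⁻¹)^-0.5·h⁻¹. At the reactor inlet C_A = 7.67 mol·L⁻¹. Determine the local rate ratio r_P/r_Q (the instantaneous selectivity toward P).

S_{P/Q} = r_P/r_Q = (k₁)/(k₂·C_A^1.5) = (k₁/k₂)·C_A^-1.5.
= (4.40) / (0.124×7.670^1.5) = 4.400/2.634 = 1.67.
The undesired path is higher order in A, so low C_A (CSTR or dilute feed) favours P.

1.67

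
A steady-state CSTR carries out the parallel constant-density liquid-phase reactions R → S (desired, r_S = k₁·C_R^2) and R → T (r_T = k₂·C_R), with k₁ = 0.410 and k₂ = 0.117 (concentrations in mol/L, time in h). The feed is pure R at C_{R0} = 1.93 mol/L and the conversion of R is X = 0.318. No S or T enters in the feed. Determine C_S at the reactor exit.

0.504 mol/L

Exit C_R = C_{R0}(1−X) = 1.93×0.682 = 1.316 mol/L.
In a CSTR the entire volume is at exit conditions, so r_S = 0.410×1.316^2 = 0.7103 and r_T = 0.117×1.316 = 0.1540.
Fraction of consumed R going to S: r_S/(r_S+r_T) = 0.8218.
C_S = 0.8218·C_{R0}·X = 0.8218×1.93×0.318 = 0.504 mol/L.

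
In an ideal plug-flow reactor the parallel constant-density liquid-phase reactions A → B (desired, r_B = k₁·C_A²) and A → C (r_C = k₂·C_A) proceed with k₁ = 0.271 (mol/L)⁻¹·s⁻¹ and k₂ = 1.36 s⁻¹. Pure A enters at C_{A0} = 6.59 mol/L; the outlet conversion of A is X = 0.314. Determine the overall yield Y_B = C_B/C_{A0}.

0.164

C_A = C_{A0}(1−X) = 4.521 mol/L.
Along a PFR/batch, dC_C/dC_A = −r_C/(r_B+r_C) = −k₂/(k₂+k₁·C_A).
Integrating from C_{A0} to C_A: C_C = (1.36/0.271)·ln[(1.36+0.271·6.59)/(1.36+0.271·4.52)] = 5.018·ln(3.146/2.585) = 0.9852 mol/L.
Then C_B = (C_{A0}−C_A) − C_C = 2.069 − 0.9852 = 1.084 mol/L.
Y_B = C_B/C_{A0} = 1.084/6.59 = 0.164.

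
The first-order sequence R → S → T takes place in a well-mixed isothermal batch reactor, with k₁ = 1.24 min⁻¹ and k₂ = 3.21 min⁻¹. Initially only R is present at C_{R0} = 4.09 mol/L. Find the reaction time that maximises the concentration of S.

0.483 min

Setting dC_S/dt = 0 gives t_opt = ln(k₂/k₁)/(k₂−k₁).
= ln(3.21/1.24)/(3.21−1.24) = ln(2.589)/1.970 = 0.9512/1.970 = 0.483 min.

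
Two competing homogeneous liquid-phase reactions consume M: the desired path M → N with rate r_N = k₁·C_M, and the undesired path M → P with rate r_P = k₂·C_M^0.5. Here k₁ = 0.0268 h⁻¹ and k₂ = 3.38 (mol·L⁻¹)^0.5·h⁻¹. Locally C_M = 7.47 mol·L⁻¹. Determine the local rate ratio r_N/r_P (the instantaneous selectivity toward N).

S_{N/P} = r_N/r_P = (k₁·C_M)/(k₂·C_M^0.5) = (k₁/k₂)·C_M^0.5.
= (0.0268×7.470) / (3.38×7.470^0.5) = 0.2002/9.238 = 0.0217.

0.0217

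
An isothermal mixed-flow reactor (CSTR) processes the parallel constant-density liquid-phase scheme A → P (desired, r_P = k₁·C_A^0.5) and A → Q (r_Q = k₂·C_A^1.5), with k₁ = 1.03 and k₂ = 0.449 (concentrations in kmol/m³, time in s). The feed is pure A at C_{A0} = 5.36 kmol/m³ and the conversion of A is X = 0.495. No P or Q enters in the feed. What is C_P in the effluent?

Exit C_A = C_{A0}(1−X) = 5.36×0.505 = 2.707 kmol/m³.
In a CSTR the entire volume is at exit conditions, so r_P = 1.03×2.707^0.5 = 1.695 and r_Q = 0.449×2.707^1.5 = 2.000.
Fraction of consumed A going to P: r_P/(r_P+r_Q) = 0.4587.
C_P = 0.4587·C_{A0}·X = 0.4587×5.36×0.495 = 1.22 kmol/m³.

1.22 kmol/m³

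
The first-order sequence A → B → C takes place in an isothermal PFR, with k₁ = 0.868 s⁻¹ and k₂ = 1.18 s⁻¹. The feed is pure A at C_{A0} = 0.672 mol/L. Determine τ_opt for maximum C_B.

For first-order series the maximum of C_B occurs at τ_opt = ln(k₂/k₁)/(k₂−k₁).
= ln(1.18/0.868)/(1.18−0.868) = ln(1.359)/0.3120 = 0.3071/0.3120 = 0.984 s.

0.984 s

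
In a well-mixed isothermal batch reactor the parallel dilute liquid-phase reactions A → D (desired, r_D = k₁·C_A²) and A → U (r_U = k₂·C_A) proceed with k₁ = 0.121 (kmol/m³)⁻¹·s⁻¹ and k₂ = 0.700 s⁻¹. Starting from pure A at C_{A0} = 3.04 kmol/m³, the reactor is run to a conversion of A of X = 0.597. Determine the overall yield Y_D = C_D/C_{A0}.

C_A = C_{A0}(1−X) = 1.225 kmol/m³.
Along a PFR/batch, dC_U/dC_A = −r_U/(r_D+r_U) = −k₂/(k₂+k₁·C_A).
Integrating from C_{A0} to C_A: C_U = (0.700/0.121)·ln[(0.700+0.121·3.04)/(0.700+0.121·1.23)] = 5.785·ln(1.068/0.8482) = 1.332 kmol/m³.
Then C_D = (C_{A0}−C_A) − C_U = 1.815 − 1.332 = 0.4830 kmol/m³.
Y_D = C_D/C_{A0} = 0.4830/3.04 = 0.159.

0.159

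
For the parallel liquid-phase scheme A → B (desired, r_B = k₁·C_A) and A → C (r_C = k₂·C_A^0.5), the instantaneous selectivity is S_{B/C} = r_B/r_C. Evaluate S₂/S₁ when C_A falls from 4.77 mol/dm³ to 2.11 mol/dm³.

S_{B/C} = (k₁/k₂)·C_A^0.5, so S₂/S₁ = (C_{A,2}/C_{A,1})^0.5.
= (2.11/4.77)^0.5 = (0.4423)^0.5 = 0.665.

0.665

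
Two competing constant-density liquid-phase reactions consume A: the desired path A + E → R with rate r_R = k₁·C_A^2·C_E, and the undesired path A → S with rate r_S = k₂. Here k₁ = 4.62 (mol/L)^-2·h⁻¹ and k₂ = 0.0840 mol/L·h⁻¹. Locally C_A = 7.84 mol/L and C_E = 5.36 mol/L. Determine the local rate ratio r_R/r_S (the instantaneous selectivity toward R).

S_{R/S} = r_R/r_S = (k₁·C_A^2·C_E)/(k₂) = (k₁/k₂)·C_A^2·C_E.
= (4.62×7.840^2×5.360) / (0.0840) = 1522/0.08400 = 18120.
Since the desired path is higher order in A, keeping C_A high (PFR or concentrated feed) favours R.

18120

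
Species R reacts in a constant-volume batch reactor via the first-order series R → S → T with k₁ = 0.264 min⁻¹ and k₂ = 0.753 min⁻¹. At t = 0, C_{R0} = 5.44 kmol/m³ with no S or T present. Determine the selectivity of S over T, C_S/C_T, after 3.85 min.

For first-order series with pure R initially, C_S(t) = k₁C_{R0}/(k₂−k₁)·(e^(−k₁t) − e^(−k₂t)).
e^(−k₁t) = e^(−0.264×3.85) = e^(−1.016) = 0.3619; e^(−k₂t) = e^(−2.899) = 0.05508.
C_S = 0.264×5.44/(0.753−0.264) × (0.3619−0.05508) = 2.937×0.3068 = 0.9011 kmol/m³.
C_R = C_{R0}e^(−k₁t) = 1.969 kmol/m³, so C_T = C_{R0}−C_R−C_S = 2.570 kmol/m³; C_S/C_T = 0.351.

0.351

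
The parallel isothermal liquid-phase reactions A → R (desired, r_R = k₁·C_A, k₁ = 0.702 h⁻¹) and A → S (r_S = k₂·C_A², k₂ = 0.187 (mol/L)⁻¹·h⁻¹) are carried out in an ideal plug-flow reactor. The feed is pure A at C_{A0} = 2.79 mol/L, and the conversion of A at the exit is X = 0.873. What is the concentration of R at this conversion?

C_A = C_{A0}(1−X) = 0.3543 mol/L.
Along a PFR/batch, dC_R/dC_A = −r_R/(r_R+r_S) = −k₁/(k₁+k₂·C_A).
Integrating from C_{A0} to C_A: C_R = (0.702/0.187)·ln[(0.702+0.187·2.79)/(0.702+0.187·0.354)] = 3.754·ln(1.224/0.7683) = 1.748 mol/L.

1.75 mol/L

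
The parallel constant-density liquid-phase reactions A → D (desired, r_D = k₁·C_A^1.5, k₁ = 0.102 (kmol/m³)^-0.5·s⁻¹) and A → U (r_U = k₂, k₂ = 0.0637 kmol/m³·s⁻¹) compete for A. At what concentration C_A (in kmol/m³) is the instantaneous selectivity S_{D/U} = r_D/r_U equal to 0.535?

S_{D/U} = (k₁/k₂)·C_A^1.5 ⇒ C_A = (S·k₂/k₁)^(1/1.5).
= (0.535×0.0637/0.102)^(0.6667) = (0.3341)^(0.6667) = 0.481 kmol/m³.

0.481 kmol/m³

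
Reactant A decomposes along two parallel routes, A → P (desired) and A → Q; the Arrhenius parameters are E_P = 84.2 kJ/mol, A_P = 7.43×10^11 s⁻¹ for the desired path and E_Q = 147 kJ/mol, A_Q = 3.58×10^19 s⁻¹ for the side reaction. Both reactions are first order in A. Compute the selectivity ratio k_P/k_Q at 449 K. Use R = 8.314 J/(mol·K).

k_P/k_Q = (A_P/A_Q)·exp[−(E_P−E_Q)/(RT)] = (A_P/A_Q)·exp[(E_Q−E_P)/(RT)].
(E_Q−E_P)/(RT) = (147−84.2)×10³/(8.314×449) = 62800/3733 = 16.82.
k_P/k_Q = (7.43×10^11/3.58×10^19)·exp(16.82) = 2.075×10^-8 × 2.024×10^7 = 0.420.

0.420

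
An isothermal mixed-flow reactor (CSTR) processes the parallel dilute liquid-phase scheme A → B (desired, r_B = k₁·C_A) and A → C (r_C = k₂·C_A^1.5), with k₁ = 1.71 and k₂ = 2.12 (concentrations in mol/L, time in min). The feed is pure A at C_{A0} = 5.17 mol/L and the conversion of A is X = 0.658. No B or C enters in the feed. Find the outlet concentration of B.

Exit C_A = C_{A0}(1−X) = 5.17×0.342 = 1.768 mol/L.
A CSTR operates uniformly at the exit composition, giving r_B = 3.024 and r_C = 4.984 (each k·C_A^n at C_A = 1.768).
Fraction of consumed A going to B: r_B/(r_B+r_C) = 0.3776.
C_B = 0.3776·C_{A0}·X = 0.3776×5.17×0.658 = 1.28 mol/L.

1.28 mol/L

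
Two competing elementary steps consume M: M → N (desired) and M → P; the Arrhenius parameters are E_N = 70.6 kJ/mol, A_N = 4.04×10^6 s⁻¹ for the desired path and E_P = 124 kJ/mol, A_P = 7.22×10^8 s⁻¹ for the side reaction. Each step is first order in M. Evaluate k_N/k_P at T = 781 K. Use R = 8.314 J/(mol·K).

Since both paths have the same order in M, the concentration cancels and S_{N/P} = k_N/k_P = (A_N/A_P)·exp[(E_P−E_N)/(RT)].
(E_P−E_N)/(RT) = (124−70.6)×10³/(8.314×781) = 53400/6493 = 8.224.
k_N/k_P = (4.04×10^6/7.22×10^8)·exp(8.224) = 0.005596 × 3729 = 20.9.

20.9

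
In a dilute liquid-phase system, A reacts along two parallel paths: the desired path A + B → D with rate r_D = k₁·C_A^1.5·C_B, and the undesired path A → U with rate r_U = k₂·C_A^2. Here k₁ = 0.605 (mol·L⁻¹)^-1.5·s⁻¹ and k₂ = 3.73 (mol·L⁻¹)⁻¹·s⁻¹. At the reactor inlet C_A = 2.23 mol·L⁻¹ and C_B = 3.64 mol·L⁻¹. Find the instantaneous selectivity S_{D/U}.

S_{D/U} = r_D/r_U = (k₁·C_A^1.5·C_B)/(k₂·C_A^2) = (k₁/k₂)·C_A^-0.5·C_B.
= (0.605×2.230^1.5×3.640) / (3.73×2.230^2) = 7.334/18.55 = 0.395.

0.395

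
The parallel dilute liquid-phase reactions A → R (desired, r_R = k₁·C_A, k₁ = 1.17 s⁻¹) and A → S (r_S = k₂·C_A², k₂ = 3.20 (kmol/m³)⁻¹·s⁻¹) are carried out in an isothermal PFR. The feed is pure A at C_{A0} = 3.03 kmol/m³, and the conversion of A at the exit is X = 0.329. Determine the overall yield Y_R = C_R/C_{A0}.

C_A = C_{A0}(1−X) = 2.033 kmol/m³.
Along a PFR/batch, dC_R/dC_A = −r_R/(r_R+r_S) = −k₁/(k₁+k₂·C_A).
Integrating from C_{A0} to C_A: C_R = (1.17/3.20)·ln[(1.17+3.20·3.03)/(1.17+3.20·2.03)] = 0.3656·ln(10.87/7.676) = 0.1271 kmol/m³.
Y_R = C_R/C_{A0} = 0.1271/3.03 = 0.0419.

0.0419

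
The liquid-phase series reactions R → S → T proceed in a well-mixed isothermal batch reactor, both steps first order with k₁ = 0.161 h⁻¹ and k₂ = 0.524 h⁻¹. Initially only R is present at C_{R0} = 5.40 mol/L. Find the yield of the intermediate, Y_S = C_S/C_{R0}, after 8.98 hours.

Solving the coupled first-order balances gives C_S(t) = [k₁/(k₂−k₁)]·C_{R0}·(e^(−k₁t) − e^(−k₂t)).
e^(−k₁t) = e^(−0.161×8.98) = e^(−1.446) = 0.2356; e^(−k₂t) = e^(−4.706) = 0.009045.
C_S = 0.161×5.40/(0.524−0.161) × (0.2356−0.009045) = 2.395×0.2265 = 0.5425 mol/L.
Y_S = C_S/C_{R0} = 0.5425/5.40 = 0.100.

0.100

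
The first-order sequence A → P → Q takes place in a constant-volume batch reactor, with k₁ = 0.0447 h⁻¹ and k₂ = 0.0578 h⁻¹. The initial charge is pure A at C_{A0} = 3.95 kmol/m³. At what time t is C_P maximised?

For first-order series the maximum of C_P occurs at t_opt = ln(k₂/k₁)/(k₂−k₁).
= ln(0.0578/0.0447)/(0.0578−0.0447) = ln(1.293)/0.01310 = 0.2570/0.01310 = 19.6 h.

19.6 h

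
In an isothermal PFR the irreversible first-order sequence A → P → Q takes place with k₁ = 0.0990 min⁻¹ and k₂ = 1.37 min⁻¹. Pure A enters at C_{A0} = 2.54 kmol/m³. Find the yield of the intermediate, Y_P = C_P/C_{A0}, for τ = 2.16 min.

0.0589

Solving the coupled first-order balances gives C_P(τ) = [k₁/(k₂−k₁)]·C_{A0}·(e^(−k₁τ) − e^(−k₂τ)).
e^(−k₁τ) = e^(−0.0990×2.16) = e^(−0.2138) = 0.8075; e^(−k₂τ) = e^(−2.959) = 0.05186.
C_P = 0.0990×2.54/(1.37−0.0990) × (0.8075−0.05186) = 0.1978×0.7556 = 0.1495 kmol/m³.
Y_P = C_P/C_{A0} = 0.1495/2.54 = 0.0589.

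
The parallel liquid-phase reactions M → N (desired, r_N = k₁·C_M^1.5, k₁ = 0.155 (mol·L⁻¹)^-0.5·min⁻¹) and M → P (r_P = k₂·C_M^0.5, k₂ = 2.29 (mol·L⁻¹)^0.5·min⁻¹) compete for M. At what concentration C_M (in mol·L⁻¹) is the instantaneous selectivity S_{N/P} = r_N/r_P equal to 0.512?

S_{N/P} = (k₁/k₂)·C_M ⇒ C_M = S·k₂/k₁.
= 0.512×2.29/0.155 = 7.56 mol·L⁻¹.

7.56 mol·L⁻¹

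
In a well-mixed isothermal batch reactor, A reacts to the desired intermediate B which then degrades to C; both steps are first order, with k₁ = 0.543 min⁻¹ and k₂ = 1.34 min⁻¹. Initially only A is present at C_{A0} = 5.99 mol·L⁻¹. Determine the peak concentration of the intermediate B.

1.31 mol·L⁻¹

At the optimum, C_{B,max}/C_{A0} = (k₁/k₂)^[k₂/(k₂−k₁)].
= (0.543/1.34)^(1.34/(1.34−0.543)) = (0.4052)^(1.681) = 0.2190.
C_{B,max} = 0.2190×5.99 = 1.31 mol·L⁻¹.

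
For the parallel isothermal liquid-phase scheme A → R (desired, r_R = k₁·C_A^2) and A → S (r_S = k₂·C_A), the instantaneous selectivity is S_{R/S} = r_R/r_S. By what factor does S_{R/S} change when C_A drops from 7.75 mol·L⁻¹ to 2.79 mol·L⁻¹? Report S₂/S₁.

S_{R/S} = (k₁/k₂)·C_A, so S₂/S₁ = (C_{A,2}/C_{A,1}).
= 2.79/7.75 = 0.360.
Selectivity toward R falls as C_A falls — high-concentration operation is favoured.

0.360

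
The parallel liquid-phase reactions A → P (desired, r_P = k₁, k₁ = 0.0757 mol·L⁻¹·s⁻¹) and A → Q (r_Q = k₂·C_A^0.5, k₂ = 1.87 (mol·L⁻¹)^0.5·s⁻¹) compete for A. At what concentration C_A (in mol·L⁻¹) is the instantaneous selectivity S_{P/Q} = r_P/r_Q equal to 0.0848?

0.228 mol·L⁻¹

S_{P/Q} = (k₁/k₂)·C_A^-0.5 ⇒ C_A = (S·k₂/k₁)^(-2).
= (0.0848×1.87/0.0757)^(-2) = (2.095)^(-2) = 0.228 mol·L⁻¹.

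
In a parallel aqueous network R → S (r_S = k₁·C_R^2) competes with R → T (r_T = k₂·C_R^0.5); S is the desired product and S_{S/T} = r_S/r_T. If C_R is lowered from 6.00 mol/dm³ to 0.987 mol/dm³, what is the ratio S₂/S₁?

0.0667

S_{S/T} = (k₁/k₂)·C_R^1.5, so S₂/S₁ = (C_{R,2}/C_{R,1})^1.5.
= (0.987/6.00)^1.5 = (0.1645)^1.5 = 0.0667.
Selectivity toward S falls as C_R falls — high-concentration operation is favoured.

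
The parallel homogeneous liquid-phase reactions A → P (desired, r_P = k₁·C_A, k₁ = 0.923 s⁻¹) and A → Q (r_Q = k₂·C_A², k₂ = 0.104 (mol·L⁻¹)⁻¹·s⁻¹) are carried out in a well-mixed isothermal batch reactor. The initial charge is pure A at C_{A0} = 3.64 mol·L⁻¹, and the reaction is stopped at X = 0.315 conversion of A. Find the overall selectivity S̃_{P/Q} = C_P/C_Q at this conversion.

C_A = C_{A0}(1−X) = 2.493 mol·L⁻¹.
Along a PFR/batch, dC_P/dC_A = −r_P/(r_P+r_Q) = −k₁/(k₁+k₂·C_A).
Integrating from C_{A0} to C_A: C_P = (0.923/0.104)·ln[(0.923+0.104·3.64)/(0.923+0.104·2.49)] = 8.875·ln(1.302/1.182) = 0.8528 mol·L⁻¹.
C_Q = (C_{A0}−C_A)−C_P = 0.2938 mol·L⁻¹; S̃_{P/Q} = 0.8528/0.2938 = 2.90.

2.90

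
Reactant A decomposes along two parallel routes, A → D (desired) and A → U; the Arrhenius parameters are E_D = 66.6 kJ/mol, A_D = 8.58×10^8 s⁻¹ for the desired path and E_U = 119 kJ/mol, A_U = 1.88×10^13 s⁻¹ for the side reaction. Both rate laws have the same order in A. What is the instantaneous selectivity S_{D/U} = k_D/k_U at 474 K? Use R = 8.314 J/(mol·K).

27.2

With equal orders, S_{D/U} = k_D/k_U = (A_D/A_U)·exp[(E_U−E_D)/(RT)].
(E_U−E_D)/(RT) = (119−66.6)×10³/(8.314×474) = 52400/3941 = 13.30.
k_D/k_U = (8.58×10^8/1.88×10^13)·exp(13.30) = 4.564×10^-5 × 5.952×10^5 = 27.2.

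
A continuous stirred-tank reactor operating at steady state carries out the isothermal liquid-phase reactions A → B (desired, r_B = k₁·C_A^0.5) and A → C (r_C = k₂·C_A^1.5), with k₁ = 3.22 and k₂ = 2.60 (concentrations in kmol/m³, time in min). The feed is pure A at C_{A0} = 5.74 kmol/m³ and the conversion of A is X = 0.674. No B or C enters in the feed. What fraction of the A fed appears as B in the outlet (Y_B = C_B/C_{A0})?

0.268

Exit C_A = C_{A0}(1−X) = 5.74×0.326 = 1.871 kmol/m³.
Rates in a CSTR are evaluated at the outlet concentration: r_B = 3.22×1.871^0.5 = 4.405, r_C = 2.60×1.871^1.5 = 6.655.
Fraction of consumed A going to B: r_B/(r_B+r_C) = 0.3983.
C_B = 0.3983·C_{A0}·X = 0.3983×5.74×0.674 = 1.54 kmol/m³; Y_B = C_B/C_{A0} = 0.268.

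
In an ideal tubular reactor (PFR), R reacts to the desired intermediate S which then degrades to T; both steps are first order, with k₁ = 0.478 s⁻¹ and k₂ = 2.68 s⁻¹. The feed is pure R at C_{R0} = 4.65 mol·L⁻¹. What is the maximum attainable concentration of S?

0.570 mol·L⁻¹

For a first-order series the maximum intermediate yield is C_{S,max}/C_{R0} = (k₁/k₂)^[k₂/(k₂−k₁)].
= (0.478/2.68)^(2.68/(2.68−0.478)) = (0.1784)^(1.217) = 0.1227.
C_{S,max} = 0.1227×4.65 = 0.570 mol·L⁻¹.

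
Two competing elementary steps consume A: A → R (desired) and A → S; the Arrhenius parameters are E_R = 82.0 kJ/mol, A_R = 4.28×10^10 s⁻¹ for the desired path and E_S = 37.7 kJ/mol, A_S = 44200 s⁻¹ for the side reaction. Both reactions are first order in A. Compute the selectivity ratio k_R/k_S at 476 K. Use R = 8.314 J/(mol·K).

Since both paths have the same order in A, the concentration cancels and S_{R/S} = k_R/k_S = (A_R/A_S)·exp[(E_S−E_R)/(RT)].
(E_S−E_R)/(RT) = (37.7−82.0)×10³/(8.314×476) = -44300/3957 = -11.19.
k_R/k_S = (4.28×10^10/44200)·exp(-11.19) = 9.683×10^5 × 1.376×10^-5 = 13.3.
Since E_R > E_S, raising the temperature improves selectivity toward R.

13.3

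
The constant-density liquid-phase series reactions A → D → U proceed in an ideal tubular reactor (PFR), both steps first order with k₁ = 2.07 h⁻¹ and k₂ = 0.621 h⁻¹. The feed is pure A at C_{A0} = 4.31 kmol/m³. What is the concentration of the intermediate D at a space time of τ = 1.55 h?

For first-order series with pure A initially, C_D(τ) = k₁C_{A0}/(k₂−k₁)·(e^(−k₁τ) − e^(−k₂τ)).
e^(−k₁τ) = e^(−2.07×1.55) = e^(−3.208) = 0.04042; e^(−k₂τ) = e^(−0.9626) = 0.3819.
C_D = 2.07×4.31/(0.621−2.07) × (0.04042−0.3819) = (-6.157)×(-0.3415) = 2.103 kmol/m³.

2.10 kmol/m³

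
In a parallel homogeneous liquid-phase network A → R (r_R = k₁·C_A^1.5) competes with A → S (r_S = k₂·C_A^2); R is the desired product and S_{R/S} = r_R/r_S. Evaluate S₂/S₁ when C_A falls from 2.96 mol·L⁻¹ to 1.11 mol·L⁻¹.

1.63

S_{R/S} = (k₁/k₂)·C_A^-0.5, so S₂/S₁ = (C_{A,2}/C_{A,1})^-0.5.
= (1.11/2.96)^(-0.5) = (0.3750)^(-0.5) = 1.63.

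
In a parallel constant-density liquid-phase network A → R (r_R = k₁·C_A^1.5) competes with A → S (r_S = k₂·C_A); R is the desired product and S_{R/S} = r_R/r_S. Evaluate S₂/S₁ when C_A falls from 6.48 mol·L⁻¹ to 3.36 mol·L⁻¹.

S_{R/S} = (k₁/k₂)·C_A^0.5, so S₂/S₁ = (C_{A,2}/C_{A,1})^0.5.
= (3.36/6.48)^0.5 = (0.5185)^0.5 = 0.720.

0.720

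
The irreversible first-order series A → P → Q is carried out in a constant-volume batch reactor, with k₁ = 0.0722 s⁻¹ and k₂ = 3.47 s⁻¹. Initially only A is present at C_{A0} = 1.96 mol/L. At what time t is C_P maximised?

1.14 s

The intermediate peaks when r₁ = r₂, i.e. k₁e^(−k₁t) = k₂e^(−k₂t), giving t_opt = ln(k₂/k₁)/(k₂−k₁).
= ln(3.47/0.0722)/(3.47−0.0722) = ln(48.06)/3.398 = 3.872/3.398 = 1.14 s.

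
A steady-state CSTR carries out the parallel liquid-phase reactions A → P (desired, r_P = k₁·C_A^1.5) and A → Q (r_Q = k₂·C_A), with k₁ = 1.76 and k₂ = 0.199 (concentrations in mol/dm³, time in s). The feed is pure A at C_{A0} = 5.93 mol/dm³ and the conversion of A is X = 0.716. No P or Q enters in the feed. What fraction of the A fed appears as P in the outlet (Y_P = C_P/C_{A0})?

0.659

Exit C_A = C_{A0}(1−X) = 5.93×0.284 = 1.684 mol/dm³.
Rates in a CSTR are evaluated at the outlet concentration: r_P = 1.76×1.684^1.5 = 3.847, r_Q = 0.199×1.684 = 0.3351.
Fraction of consumed A going to P: r_P/(r_P+r_Q) = 0.9199.
C_P = 0.9199·C_{A0}·X = 0.9199×5.93×0.716 = 3.91 mol/dm³; Y_P = C_P/C_{A0} = 0.659.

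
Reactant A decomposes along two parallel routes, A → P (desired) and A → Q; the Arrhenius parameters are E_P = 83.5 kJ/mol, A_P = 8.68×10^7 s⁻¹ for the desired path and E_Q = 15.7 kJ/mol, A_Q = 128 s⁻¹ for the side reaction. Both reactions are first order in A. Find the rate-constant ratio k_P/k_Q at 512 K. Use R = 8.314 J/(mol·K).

0.0820

Since both paths have the same order in A, the concentration cancels and S_{P/Q} = k_P/k_Q = (A_P/A_Q)·exp[(E_Q−E_P)/(RT)].
(E_Q−E_P)/(RT) = (15.7−83.5)×10³/(8.314×512) = -67800/4257 = -15.93.
k_P/k_Q = (8.68×10^7/128)·exp(-15.93) = 6.781×10^5 × 1.210×10^-7 = 0.0820.
Since E_P > E_Q, raising the temperature improves selectivity toward P.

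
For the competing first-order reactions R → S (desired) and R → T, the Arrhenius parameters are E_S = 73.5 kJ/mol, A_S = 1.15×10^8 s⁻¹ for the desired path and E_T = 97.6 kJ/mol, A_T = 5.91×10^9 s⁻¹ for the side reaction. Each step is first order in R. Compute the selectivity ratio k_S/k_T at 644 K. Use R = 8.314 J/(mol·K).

1.75

With equal orders, S_{S/T} = k_S/k_T = (A_S/A_T)·exp[(E_T−E_S)/(RT)].
(E_T−E_S)/(RT) = (97.6−73.5)×10³/(8.314×644) = 24100/5354 = 4.501.
k_S/k_T = (1.15×10^8/5.91×10^9)·exp(4.501) = 0.01946 × 90.12 = 1.75.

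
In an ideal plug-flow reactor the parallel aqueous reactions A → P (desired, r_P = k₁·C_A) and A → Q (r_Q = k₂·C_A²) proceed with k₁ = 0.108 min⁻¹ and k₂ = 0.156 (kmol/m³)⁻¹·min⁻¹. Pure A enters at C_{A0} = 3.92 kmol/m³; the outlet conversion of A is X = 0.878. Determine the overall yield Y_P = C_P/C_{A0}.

0.242

C_A = C_{A0}(1−X) = 0.4782 kmol/m³.
Along a PFR/batch, dC_P/dC_A = −r_P/(r_P+r_Q) = −k₁/(k₁+k₂·C_A).
Integrating from C_{A0} to C_A: C_P = (0.108/0.156)·ln[(0.108+0.156·3.92)/(0.108+0.156·0.478)] = 0.6923·ln(0.7195/0.1826) = 0.9493 kmol/m³.
Y_P = C_P/C_{A0} = 0.9493/3.92 = 0.242.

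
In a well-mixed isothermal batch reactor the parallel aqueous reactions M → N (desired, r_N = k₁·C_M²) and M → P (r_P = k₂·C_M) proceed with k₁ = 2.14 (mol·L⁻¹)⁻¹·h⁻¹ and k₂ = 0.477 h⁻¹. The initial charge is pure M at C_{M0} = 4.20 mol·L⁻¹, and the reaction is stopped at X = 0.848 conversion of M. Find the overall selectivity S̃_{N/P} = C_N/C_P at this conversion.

8.77

C_M = C_{M0}(1−X) = 0.6384 mol·L⁻¹.
Along a PFR/batch, dC_P/dC_M = −r_P/(r_N+r_P) = −k₂/(k₂+k₁·C_M).
Integrating from C_{M0} to C_M: C_P = (0.477/2.14)·ln[(0.477+2.14·4.20)/(0.477+2.14·0.638)] = 0.2229·ln(9.465/1.843) = 0.3647 mol·L⁻¹.
Then C_N = (C_{M0}−C_M) − C_P = 3.562 − 0.3647 = 3.197 mol·L⁻¹.
S̃_{N/P} = C_N/C_P = 3.197/0.3647 = 8.77.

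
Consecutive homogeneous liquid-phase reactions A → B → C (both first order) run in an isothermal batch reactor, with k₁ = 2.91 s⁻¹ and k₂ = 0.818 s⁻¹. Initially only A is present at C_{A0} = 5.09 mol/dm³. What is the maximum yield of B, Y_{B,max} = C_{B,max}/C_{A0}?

Evaluating C_B at t_opt = ln(k₂/k₁)/(k₂−k₁) gives C_{B,max}/C_{A0} = (k₁/k₂)^[k₂/(k₂−k₁)].
= (2.91/0.818)^(0.818/(0.818−2.91)) = (3.557)^(-0.3910) = 0.6088.

0.609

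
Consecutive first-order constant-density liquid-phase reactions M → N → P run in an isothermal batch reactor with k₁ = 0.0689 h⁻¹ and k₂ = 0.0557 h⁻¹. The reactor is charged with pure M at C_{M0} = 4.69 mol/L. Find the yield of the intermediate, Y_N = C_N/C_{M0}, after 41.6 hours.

Solving the coupled first-order balances gives C_N(t) = [k₁/(k₂−k₁)]·C_{M0}·(e^(−k₁t) − e^(−k₂t)).
e^(−k₁t) = e^(−0.0689×41.6) = e^(−2.866) = 0.05691; e^(−k₂t) = e^(−2.317) = 0.09856.
C_N = 0.0689×4.69/(0.0557−0.0689) × (0.05691−0.09856) = (-24.48)×(-0.04164) = 1.019 mol/L.
Y_N = C_N/C_{M0} = 1.019/4.69 = 0.217.

0.217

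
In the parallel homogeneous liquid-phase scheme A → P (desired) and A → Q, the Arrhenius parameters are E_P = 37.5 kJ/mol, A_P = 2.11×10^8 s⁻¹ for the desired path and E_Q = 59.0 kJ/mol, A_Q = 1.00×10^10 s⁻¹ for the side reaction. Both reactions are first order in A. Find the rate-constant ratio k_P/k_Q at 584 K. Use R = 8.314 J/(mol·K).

1.77

With equal orders, S_{P/Q} = k_P/k_Q = (A_P/A_Q)·exp[(E_Q−E_P)/(RT)].
(E_Q−E_P)/(RT) = (59.0−37.5)×10³/(8.314×584) = 21500/4855 = 4.428.
k_P/k_Q = (2.11×10^8/1.00×10^10)·exp(4.428) = 0.02110 × 83.77 = 1.77.
Since E_P < E_Q, lowering the temperature improves selectivity toward P.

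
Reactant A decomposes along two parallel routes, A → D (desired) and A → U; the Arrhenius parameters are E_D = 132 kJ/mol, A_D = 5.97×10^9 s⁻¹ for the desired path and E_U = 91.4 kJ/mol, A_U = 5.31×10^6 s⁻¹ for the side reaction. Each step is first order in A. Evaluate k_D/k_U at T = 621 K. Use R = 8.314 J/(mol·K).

0.432

With equal orders, S_{D/U} = k_D/k_U = (A_D/A_U)·exp[(E_U−E_D)/(RT)].
(E_U−E_D)/(RT) = (91.4−132)×10³/(8.314×621) = -40600/5163 = -7.864.
k_D/k_U = (5.97×10^9/5.31×10^6)·exp(-7.864) = 1124 × 3.845×10^-4 = 0.432.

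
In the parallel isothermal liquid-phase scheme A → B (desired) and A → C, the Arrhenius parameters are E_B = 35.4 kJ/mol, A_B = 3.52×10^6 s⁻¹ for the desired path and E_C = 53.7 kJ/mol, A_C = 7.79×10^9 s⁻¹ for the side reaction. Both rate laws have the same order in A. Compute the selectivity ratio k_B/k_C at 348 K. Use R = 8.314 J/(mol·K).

With equal orders, S_{B/C} = k_B/k_C = (A_B/A_C)·exp[(E_C−E_B)/(RT)].
(E_C−E_B)/(RT) = (53.7−35.4)×10³/(8.314×348) = 18300/2893 = 6.325.
k_B/k_C = (3.52×10^6/7.79×10^9)·exp(6.325) = 4.519×10^-4 × 558.4 = 0.252.
Since E_B < E_C, lowering the temperature improves selectivity toward B.

0.252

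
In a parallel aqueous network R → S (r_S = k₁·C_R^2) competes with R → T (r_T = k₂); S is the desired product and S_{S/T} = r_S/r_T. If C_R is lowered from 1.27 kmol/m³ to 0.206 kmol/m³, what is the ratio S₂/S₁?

S_{S/T} = (k₁/k₂)·C_R^2, so S₂/S₁ = (C_{R,2}/C_{R,1})^2.
= (0.206/1.27)^2 = (0.1622)^2 = 0.0263.
Selectivity toward S falls as C_R falls — high-concentration operation is favoured.

0.0263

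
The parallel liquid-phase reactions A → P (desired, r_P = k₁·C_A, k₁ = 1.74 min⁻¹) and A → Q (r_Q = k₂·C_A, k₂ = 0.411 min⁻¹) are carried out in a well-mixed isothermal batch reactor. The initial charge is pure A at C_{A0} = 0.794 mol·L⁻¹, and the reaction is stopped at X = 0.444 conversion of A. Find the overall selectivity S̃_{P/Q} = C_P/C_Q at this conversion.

4.23

C_A = C_{A0}(1−X) = 0.4415 mol·L⁻¹.
Both paths are first order in A, so the instantaneous fraction to P is constant: dC_P/d(−C_A) = k₁/(k₁+k₂) = 0.8089.
C_P = 0.8089·(C_{A0}−C_A) = 0.8089×0.3525 = 0.285 mol·L⁻¹.
C_Q = (C_{A0}−C_A)−C_P = 0.06736 mol·L⁻¹; S̃_{P/Q} = 0.2852/0.06736 = 4.23.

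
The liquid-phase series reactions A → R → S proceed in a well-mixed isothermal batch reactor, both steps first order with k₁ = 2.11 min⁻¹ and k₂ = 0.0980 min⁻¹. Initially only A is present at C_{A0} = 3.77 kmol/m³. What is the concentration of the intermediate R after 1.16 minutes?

The intermediate concentration in a first-order A→B→C sequence is C_R = k₁C_{A0}(e^(−k₁t) − e^(−k₂t))/(k₂−k₁).
e^(−k₁t) = e^(−2.11×1.16) = e^(−2.448) = 0.08650; e^(−k₂t) = e^(−0.1137) = 0.8925.
C_R = 2.11×3.77/(0.0980−2.11) × (0.08650−0.8925) = (-3.954)×(-0.8060) = 3.187 kmol/m³.

3.19 kmol/m³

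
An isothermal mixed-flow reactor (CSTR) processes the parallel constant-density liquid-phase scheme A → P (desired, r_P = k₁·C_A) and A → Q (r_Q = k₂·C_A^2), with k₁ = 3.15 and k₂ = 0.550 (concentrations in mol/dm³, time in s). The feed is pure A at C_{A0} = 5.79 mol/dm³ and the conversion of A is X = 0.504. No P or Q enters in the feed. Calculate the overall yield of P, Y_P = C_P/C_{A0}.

0.336

Exit C_A = C_{A0}(1−X) = 5.79×0.496 = 2.872 mol/dm³.
Rates in a CSTR are evaluated at the outlet concentration: r_P = 3.15×2.872 = 9.046, r_Q = 0.550×2.872^2 = 4.536.
Fraction of consumed A going to P: r_P/(r_P+r_Q) = 0.6660.
C_P = 0.6660·C_{A0}·X = 0.6660×5.79×0.504 = 1.94 mol/dm³; Y_P = C_P/C_{A0} = 0.336.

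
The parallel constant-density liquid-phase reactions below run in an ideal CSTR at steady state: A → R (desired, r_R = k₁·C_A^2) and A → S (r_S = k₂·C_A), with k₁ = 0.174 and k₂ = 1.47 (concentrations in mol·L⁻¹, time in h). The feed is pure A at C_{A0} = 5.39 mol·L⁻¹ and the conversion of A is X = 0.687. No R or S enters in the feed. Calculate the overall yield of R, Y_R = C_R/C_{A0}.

0.114

Exit C_A = C_{A0}(1−X) = 5.39×0.313 = 1.687 mol·L⁻¹.
A CSTR operates uniformly at the exit composition, giving r_R = 0.4952 and r_S = 2.480 (each k·C_A^n at C_A = 1.687).
Fraction of consumed A going to R: r_R/(r_R+r_S) = 0.1665.
C_R = 0.1665·C_{A0}·X = 0.1665×5.39×0.687 = 0.616 mol·L⁻¹; Y_R = C_R/C_{A0} = 0.114.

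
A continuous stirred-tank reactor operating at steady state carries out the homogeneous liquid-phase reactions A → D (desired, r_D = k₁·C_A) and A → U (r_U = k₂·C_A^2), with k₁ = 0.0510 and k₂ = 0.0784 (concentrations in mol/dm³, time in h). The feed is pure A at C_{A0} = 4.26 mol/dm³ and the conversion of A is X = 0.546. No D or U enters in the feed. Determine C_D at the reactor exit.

0.585 mol/dm³

Exit C_A = C_{A0}(1−X) = 4.26×0.454 = 1.934 mol/dm³.
A CSTR operates uniformly at the exit composition, giving r_D = 0.09864 and r_U = 0.2933 (each k·C_A^n at C_A = 1.934).
Fraction of consumed A going to D: r_D/(r_D+r_U) = 0.2517.
C_D = 0.2517·C_{A0}·X = 0.2517×4.26×0.546 = 0.585 mol/dm³.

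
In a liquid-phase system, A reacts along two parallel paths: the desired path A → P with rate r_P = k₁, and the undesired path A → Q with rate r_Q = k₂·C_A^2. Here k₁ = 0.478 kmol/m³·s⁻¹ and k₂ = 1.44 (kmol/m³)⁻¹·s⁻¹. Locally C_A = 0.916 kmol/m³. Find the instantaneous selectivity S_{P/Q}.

S_{P/Q} = r_P/r_Q = (k₁)/(k₂·C_A^2) = (k₁/k₂)·C_A^-2.
= (0.478) / (1.44×0.9160^2) = 0.4780/1.208 = 0.396.

0.396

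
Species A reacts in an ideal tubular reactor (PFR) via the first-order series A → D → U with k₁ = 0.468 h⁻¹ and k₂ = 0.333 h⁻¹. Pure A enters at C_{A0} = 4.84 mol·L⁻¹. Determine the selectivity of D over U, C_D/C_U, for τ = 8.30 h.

For first-order series with pure A initially, C_D(τ) = k₁C_{A0}/(k₂−k₁)·(e^(−k₁τ) − e^(−k₂τ)).
e^(−k₁τ) = e^(−0.468×8.30) = e^(−3.884) = 0.02056; e^(−k₂τ) = e^(−2.764) = 0.06305.
C_D = 0.468×4.84/(0.333−0.468) × (0.02056−0.06305) = (-16.78)×(-0.04249) = 0.7128 mol·L⁻¹.
C_A = C_{A0}e^(−k₁τ) = 0.09951 mol·L⁻¹, so C_U = C_{A0}−C_A−C_D = 4.028 mol·L⁻¹; C_D/C_U = 0.177.

0.177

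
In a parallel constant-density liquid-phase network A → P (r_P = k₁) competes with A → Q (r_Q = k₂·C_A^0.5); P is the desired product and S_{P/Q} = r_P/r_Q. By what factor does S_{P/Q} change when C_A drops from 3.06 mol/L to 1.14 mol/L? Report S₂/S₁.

1.64

S_{P/Q} = (k₁/k₂)·C_A^-0.5, so S₂/S₁ = (C_{A,2}/C_{A,1})^-0.5.
= (1.14/3.06)^(-0.5) = (0.3725)^(-0.5) = 1.64.
Selectivity toward P rises as C_A falls — low-concentration operation is favoured.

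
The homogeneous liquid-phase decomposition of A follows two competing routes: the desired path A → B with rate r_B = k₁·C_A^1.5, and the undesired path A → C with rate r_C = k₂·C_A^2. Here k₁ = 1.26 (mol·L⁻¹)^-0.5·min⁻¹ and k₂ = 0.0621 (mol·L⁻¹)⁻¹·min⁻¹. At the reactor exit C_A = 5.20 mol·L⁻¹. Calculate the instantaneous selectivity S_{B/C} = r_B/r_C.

8.90

S_{B/C} = r_B/r_C = (k₁·C_A^1.5)/(k₂·C_A^2) = (k₁/k₂)·C_A^-0.5.
= (1.26×5.200^1.5) / (0.0621×5.200^2) = 14.94/1.679 = 8.90.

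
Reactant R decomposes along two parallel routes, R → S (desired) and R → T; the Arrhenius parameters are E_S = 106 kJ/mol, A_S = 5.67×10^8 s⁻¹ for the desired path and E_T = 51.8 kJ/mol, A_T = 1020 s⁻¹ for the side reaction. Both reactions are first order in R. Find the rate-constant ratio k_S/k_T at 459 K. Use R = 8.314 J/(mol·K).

0.377

Since both paths have the same order in R, the concentration cancels and S_{S/T} = k_S/k_T = (A_S/A_T)·exp[(E_T−E_S)/(RT)].
(E_T−E_S)/(RT) = (51.8−106)×10³/(8.314×459) = -54200/3816 = -14.20.
k_S/k_T = (5.67×10^8/1020)·exp(-14.20) = 5.559×10^5 × 6.788×10^-7 = 0.377.
Since E_S > E_T, raising the temperature improves selectivity toward S.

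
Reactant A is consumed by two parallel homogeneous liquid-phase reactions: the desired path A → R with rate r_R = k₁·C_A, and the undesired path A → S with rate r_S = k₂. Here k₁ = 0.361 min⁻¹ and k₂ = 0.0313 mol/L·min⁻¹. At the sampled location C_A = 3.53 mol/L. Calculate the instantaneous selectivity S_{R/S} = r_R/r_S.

S_{R/S} = r_R/r_S = (k₁·C_A)/(k₂) = (k₁/k₂)·C_A.
= (0.361×3.530) / (0.0313) = 1.274/0.03130 = 40.7.

40.7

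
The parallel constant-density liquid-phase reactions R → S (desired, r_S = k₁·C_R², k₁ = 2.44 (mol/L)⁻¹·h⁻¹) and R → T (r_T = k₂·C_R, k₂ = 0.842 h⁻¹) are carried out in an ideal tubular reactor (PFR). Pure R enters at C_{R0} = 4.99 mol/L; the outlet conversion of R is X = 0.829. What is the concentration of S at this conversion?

3.62 mol/L

C_R = C_{R0}(1−X) = 0.8533 mol/L.
Along a PFR/batch, dC_T/dC_R = −r_T/(r_S+r_T) = −k₂/(k₂+k₁·C_R).
Integrating from C_{R0} to C_R: C_T = (0.842/2.44)·ln[(0.842+2.44·4.99)/(0.842+2.44·0.853)] = 0.3451·ln(13.02/2.924) = 0.5153 mol/L.
Then C_S = (C_{R0}−C_R) − C_T = 4.137 − 0.5153 = 3.621 mol/L.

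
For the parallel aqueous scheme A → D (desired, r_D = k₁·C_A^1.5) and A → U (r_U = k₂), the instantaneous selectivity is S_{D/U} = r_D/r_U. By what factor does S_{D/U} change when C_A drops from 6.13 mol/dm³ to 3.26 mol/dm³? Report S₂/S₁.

S_{D/U} = (k₁/k₂)·C_A^1.5, so S₂/S₁ = (C_{A,2}/C_{A,1})^1.5.
= (3.26/6.13)^1.5 = (0.5318)^1.5 = 0.388.

0.388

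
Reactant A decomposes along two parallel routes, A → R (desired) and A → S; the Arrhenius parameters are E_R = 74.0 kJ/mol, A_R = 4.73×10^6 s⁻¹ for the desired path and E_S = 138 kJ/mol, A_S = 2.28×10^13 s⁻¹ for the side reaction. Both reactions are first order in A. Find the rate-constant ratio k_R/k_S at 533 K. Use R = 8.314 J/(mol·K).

k_R/k_S = (A_R/A_S)·exp[−(E_R−E_S)/(RT)] = (A_R/A_S)·exp[(E_S−E_R)/(RT)].
(E_S−E_R)/(RT) = (138−74.0)×10³/(8.314×533) = 64000/4431 = 14.44.
k_R/k_S = (4.73×10^6/2.28×10^13)·exp(14.44) = 2.075×10^-7 × 1.872×10^6 = 0.388.

0.388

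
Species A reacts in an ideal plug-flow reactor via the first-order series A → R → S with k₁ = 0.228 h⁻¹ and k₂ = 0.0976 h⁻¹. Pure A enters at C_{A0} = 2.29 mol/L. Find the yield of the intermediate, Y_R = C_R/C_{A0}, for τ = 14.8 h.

0.353

The intermediate concentration in a first-order A→B→C sequence is C_R = k₁C_{A0}(e^(−k₁τ) − e^(−k₂τ))/(k₂−k₁).
e^(−k₁τ) = e^(−0.228×14.8) = e^(−3.374) = 0.03424; e^(−k₂τ) = e^(−1.444) = 0.2359.
C_R = 0.228×2.29/(0.0976−0.228) × (0.03424−0.2359) = (-4.004)×(-0.2016) = 0.8073 mol/L.
Y_R = C_R/C_{A0} = 0.8073/2.29 = 0.353.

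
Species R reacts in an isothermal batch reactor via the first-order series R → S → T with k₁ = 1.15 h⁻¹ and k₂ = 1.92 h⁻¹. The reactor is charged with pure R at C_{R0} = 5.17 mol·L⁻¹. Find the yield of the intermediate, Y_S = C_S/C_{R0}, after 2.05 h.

0.112

For first-order series with pure R initially, C_S(t) = k₁C_{R0}/(k₂−k₁)·(e^(−k₁t) − e^(−k₂t)).
e^(−k₁t) = e^(−1.15×2.05) = e^(−2.357) = 0.09466; e^(−k₂t) = e^(−3.936) = 0.01953.
C_S = 1.15×5.17/(1.92−1.15) × (0.09466−0.01953) = 7.721×0.07513 = 0.5801 mol·L⁻¹.
Y_S = C_S/C_{R0} = 0.5801/5.17 = 0.112.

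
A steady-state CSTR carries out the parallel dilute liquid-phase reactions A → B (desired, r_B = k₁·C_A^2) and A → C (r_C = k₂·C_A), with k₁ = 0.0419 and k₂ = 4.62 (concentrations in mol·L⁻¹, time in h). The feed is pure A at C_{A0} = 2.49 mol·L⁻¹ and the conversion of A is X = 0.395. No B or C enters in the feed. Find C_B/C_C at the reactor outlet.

Exit C_A = C_{A0}(1−X) = 2.49×0.605 = 1.506 mol·L⁻¹.
A CSTR operates uniformly at the exit composition, giving r_B = 0.09509 and r_C = 6.960 (each k·C_A^n at C_A = 1.506).
Overall selectivity = C_B/C_C = r_Bτ/(r_Cτ) = r_B/r_C = 0.0137.

0.0137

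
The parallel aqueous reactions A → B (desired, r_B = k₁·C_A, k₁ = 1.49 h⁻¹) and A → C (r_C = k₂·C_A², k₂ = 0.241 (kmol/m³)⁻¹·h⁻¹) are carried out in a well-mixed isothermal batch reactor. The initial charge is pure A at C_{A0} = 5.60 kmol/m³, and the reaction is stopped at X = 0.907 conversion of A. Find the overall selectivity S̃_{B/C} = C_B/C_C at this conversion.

C_A = C_{A0}(1−X) = 0.5208 kmol/m³.
Along a PFR/batch, dC_B/dC_A = −r_B/(r_B+r_C) = −k₁/(k₁+k₂·C_A).
Integrating from C_{A0} to C_A: C_B = (1.49/0.241)·ln[(1.49+0.241·5.60)/(1.49+0.241·0.521)] = 6.183·ln(2.840/1.616) = 3.487 kmol/m³.
C_C = (C_{A0}−C_A)−C_B = 1.592 kmol/m³; S̃_{B/C} = 3.487/1.592 = 2.19.

2.19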